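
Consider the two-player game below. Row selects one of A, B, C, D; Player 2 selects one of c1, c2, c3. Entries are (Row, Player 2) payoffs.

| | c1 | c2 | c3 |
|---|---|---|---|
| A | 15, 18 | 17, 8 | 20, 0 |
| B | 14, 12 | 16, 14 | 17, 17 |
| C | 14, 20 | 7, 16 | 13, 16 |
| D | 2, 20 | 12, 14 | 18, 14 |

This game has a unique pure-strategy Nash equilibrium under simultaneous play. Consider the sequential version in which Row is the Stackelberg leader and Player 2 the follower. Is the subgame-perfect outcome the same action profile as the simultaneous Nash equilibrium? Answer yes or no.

Backward induction with Row moving first.
- A: Player 2 compares 18, 8, 0 and picks c1; Row would get 15.
- B: Player 2 compares 12, 14, 17 and picks c3; Row would get 17.
- C: Player 2 compares 20, 16, 16 and picks c1; Row would get 14.
- D: Player 2 compares 20, 14, 14 and picks c1; Row would get 2.
Among 15, 17, 14, 2, the best is 17 at B. Subgame-perfect outcome: (B, c3) with payoffs (17, 17).
Under simultaneous play:
Row's best replies: c1→A; c2→A; c3→A.
Player 2's best replies: A→c1; B→c3; C→c1; D→c1.
Only (A, c1) has each player best-responding; Nash payoffs (15, 18).
Sequential outcome (B, c3) differs from the Nash profile (A, c1).

no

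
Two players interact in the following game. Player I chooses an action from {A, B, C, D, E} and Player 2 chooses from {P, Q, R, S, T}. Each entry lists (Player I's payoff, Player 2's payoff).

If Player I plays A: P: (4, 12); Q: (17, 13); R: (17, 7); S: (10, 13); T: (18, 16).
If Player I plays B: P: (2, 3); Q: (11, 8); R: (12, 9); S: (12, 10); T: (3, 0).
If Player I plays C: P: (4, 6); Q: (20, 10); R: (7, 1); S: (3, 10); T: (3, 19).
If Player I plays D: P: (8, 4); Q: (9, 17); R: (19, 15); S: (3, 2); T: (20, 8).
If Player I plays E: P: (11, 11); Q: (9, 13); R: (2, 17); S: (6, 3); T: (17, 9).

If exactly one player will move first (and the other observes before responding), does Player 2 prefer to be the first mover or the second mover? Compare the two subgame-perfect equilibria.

second

If Player I leads: Player 2's best replies are A→T, B→S, C→T, D→Q, E→R; Player I's induced payoffs 18, 12, 3, 9, 2; outcome (A, T), payoffs (18, 16).
If Player 2 leads: Player I's best replies are P→E, Q→C, R→D, S→B, T→D; Player 2's induced payoffs 11, 10, 15, 10, 8; outcome (D, R), payoffs (19, 15).
Player 2 gets 15 moving first and 16 moving second, so Player 2 prefers to move second.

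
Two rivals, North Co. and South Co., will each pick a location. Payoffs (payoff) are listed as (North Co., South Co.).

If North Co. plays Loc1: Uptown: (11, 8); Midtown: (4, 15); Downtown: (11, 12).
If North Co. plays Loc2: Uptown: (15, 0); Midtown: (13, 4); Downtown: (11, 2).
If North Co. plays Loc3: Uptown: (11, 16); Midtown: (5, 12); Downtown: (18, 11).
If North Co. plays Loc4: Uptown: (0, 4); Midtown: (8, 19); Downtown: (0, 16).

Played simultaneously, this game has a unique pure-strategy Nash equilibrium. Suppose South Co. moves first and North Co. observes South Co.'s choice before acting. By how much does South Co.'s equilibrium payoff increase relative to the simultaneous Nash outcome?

Backward induction with South Co. moving first.
- Uptown → North Co. plays Loc2 (best of 11, 15, 11, 0); South Co. gets 0.
- Midtown → North Co. plays Loc2 (best of 4, 13, 5, 8); South Co. gets 4.
- Downtown → North Co. plays Loc3 (best of 11, 11, 18, 0); South Co. gets 11.
Among 0, 4, 11, the best is 11 at Downtown. Subgame-perfect outcome: (Loc3, Downtown) with payoffs (18, 11).
For the simultaneous game, intersect best replies.
North Co.'s best replies: Uptown→Loc2; Midtown→Loc2; Downtown→Loc3.
South Co.'s best replies: Loc1→Midtown; Loc2→Midtown; Loc3→Uptown; Loc4→Midtown.
Only (Loc2, Midtown) has each player best-responding; Nash payoffs (13, 4).
South Co.'s commitment gain: 11 − 4 = 7.

7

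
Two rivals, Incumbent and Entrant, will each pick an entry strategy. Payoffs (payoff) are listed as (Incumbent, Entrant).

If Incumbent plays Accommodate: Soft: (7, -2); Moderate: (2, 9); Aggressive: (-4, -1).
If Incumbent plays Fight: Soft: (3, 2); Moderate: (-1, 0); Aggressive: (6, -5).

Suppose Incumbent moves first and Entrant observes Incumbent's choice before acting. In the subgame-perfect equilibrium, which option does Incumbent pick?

Backward induction with Incumbent moving first.
- Accommodate: Entrant compares -2, 9, -1 and picks Moderate; Incumbent would get 2.
- Fight: Entrant compares 2, 0, -5 and picks Soft; Incumbent would get 3.
Incumbent's induced payoffs are 2, 3, so Incumbent commits to Fight. Subgame-perfect outcome: (Fight, Soft) with payoffs (3, 2).

Fight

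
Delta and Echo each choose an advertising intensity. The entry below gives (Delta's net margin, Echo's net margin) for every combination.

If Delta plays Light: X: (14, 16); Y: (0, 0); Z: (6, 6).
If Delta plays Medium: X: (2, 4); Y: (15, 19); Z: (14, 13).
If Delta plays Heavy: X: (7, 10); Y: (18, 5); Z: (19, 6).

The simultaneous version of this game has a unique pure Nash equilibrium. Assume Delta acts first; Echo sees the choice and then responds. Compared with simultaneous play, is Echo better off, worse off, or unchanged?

Solve by backward induction (Delta leads).
- Light → Echo plays X (best of 16, 0, 6); Delta gets 14.
- Medium → Echo plays Y (best of 4, 19, 13); Delta gets 15.
- Heavy → Echo plays X (best of 10, 5, 6); Delta gets 7.
Among 14, 15, 7, the best is 15 at Medium. Subgame-perfect outcome: (Medium, Y) with payoffs (15, 19).
Under simultaneous play:
Delta's best replies: X→Light; Y→Heavy; Z→Heavy.
Echo's best replies: Light→X; Medium→Y; Heavy→X.
The unique mutual best reply is (Light, X), giving (14, 16).
Echo earns 19 sequentially versus 16 at the Nash outcome: better off.

better off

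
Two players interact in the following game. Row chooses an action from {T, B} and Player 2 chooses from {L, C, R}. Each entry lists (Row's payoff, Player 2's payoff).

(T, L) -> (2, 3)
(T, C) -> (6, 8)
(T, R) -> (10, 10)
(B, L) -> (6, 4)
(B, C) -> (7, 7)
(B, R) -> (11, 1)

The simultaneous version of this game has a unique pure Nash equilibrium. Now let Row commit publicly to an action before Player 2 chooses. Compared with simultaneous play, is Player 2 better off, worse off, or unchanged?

better off

Work backward from Player 2's decision.
- T → Player 2 plays R (best of 3, 8, 10); Row gets 10.
- B → Player 2 plays C (best of 4, 7, 1); Row gets 7.
Row's induced payoffs are 10, 7, so Row commits to T. Subgame-perfect outcome: (T, R) with payoffs (10, 10).
Under simultaneous play:
Row's best replies: L→B; C→B; R→B.
Player 2's best replies: T→R; B→C.
The unique mutual best reply is (B, C), giving (7, 7).
Player 2 earns 10 sequentially versus 7 at the Nash outcome: better off.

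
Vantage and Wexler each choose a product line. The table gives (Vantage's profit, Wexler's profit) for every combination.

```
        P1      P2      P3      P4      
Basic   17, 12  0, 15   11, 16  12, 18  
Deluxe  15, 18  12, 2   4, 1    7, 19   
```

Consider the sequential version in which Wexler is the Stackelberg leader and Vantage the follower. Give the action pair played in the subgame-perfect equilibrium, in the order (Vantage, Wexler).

(Basic, P4)

Vantage best-responds to each possible Wexler move:
- P1 → Vantage plays Basic (best of 17, 15); Wexler gets 12.
- P2 → Vantage plays Deluxe (best of 0, 12); Wexler gets 2.
- P3 → Vantage plays Basic (best of 11, 4); Wexler gets 16.
- P4 → Vantage plays Basic (best of 12, 7); Wexler gets 18.
Wexler's induced payoffs are 12, 2, 16, 18, so Wexler commits to P4. Subgame-perfect outcome: (Basic, P4) with payoffs (12, 18).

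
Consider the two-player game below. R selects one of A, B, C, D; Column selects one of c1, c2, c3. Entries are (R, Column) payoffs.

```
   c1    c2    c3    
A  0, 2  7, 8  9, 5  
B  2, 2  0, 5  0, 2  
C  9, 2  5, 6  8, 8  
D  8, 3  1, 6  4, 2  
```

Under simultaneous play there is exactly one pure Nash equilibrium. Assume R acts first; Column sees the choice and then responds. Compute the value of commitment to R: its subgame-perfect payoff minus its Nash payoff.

1

Backward induction with R moving first.
- A → Column plays c2 (best of 2, 8, 5); R gets 7.
- B → Column plays c2 (best of 2, 5, 2); R gets 0.
- C → Column plays c3 (best of 2, 6, 8); R gets 8.
- D → Column plays c2 (best of 3, 6, 2); R gets 1.
Maximizing over 7, 0, 8, 1, R chooses C. Subgame-perfect outcome: (C, c3) with payoffs (8, 8).
Now find the simultaneous Nash equilibrium.
R's best replies: c1→C; c2→A; c3→A.
Column's best replies: A→c2; B→c2; C→c3; D→c2.
The unique mutual best reply is (A, c2), giving (7, 8).
R's commitment gain: 8 − 7 = 1.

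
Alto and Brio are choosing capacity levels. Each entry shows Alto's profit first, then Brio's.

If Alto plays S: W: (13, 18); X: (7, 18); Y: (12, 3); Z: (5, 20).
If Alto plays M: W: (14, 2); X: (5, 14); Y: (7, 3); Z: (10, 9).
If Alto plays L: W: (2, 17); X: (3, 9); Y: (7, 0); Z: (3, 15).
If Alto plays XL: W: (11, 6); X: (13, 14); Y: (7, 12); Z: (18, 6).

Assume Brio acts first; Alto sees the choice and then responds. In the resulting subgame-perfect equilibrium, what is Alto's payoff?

13

Solve by backward induction (Brio leads).
- W: BR = M, leader payoff 2.
- X: BR = XL, leader payoff 14.
- Y: BR = S, leader payoff 3.
- Z: BR = XL, leader payoff 6.
Brio's induced payoffs are 2, 14, 3, 6, so Brio commits to X. Subgame-perfect outcome: (XL, X) with payoffs (13, 14).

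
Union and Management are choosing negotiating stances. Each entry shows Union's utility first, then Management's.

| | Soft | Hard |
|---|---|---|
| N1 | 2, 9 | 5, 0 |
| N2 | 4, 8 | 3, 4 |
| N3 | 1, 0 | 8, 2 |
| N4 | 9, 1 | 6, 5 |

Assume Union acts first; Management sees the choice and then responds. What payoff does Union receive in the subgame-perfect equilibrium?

8

Backward induction with Union moving first.
- N1 → Management plays Soft (best of 9, 0); Union gets 2.
- N2 → Management plays Soft (best of 8, 4); Union gets 4.
- N3 → Management plays Hard (best of 0, 2); Union gets 8.
- N4 → Management plays Hard (best of 1, 5); Union gets 6.
Maximizing over 2, 4, 8, 6, Union chooses N3. Subgame-perfect outcome: (N3, Hard) with payoffs (8, 2).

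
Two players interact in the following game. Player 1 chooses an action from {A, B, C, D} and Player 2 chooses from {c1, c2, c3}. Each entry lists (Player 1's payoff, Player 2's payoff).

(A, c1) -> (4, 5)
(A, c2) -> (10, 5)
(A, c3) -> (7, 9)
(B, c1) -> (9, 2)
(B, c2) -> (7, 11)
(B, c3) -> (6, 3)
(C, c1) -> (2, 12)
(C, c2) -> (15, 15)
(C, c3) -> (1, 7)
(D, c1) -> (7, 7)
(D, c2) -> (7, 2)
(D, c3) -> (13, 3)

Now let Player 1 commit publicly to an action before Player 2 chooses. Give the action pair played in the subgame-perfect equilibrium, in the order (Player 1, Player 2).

(C, c2)

Work backward from Player 2's decision.
- A: Player 2 compares 5, 5, 9 and picks c3; Player 1 would get 7.
- B: Player 2 compares 2, 11, 3 and picks c2; Player 1 would get 7.
- C: Player 2 compares 12, 15, 7 and picks c2; Player 1 would get 15.
- D: Player 2 compares 7, 2, 3 and picks c1; Player 1 would get 7.
Among 7, 7, 15, 7, the best is 15 at C. Subgame-perfect outcome: (C, c2) with payoffs (15, 15).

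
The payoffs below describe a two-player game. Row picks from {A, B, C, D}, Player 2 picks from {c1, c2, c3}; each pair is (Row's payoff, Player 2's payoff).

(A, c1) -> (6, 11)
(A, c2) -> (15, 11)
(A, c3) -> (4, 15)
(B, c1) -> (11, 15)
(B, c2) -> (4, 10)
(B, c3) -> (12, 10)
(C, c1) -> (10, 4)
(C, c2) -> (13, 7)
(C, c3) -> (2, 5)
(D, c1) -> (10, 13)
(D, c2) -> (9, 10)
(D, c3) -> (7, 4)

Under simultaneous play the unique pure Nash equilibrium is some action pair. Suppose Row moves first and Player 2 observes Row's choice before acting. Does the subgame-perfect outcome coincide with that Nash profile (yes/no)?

no

Backward induction with Row moving first.
- A: BR = c3, leader payoff 4.
- B: BR = c1, leader payoff 11.
- C: BR = c2, leader payoff 13.
- D: BR = c1, leader payoff 10.
Maximizing over 4, 11, 13, 10, Row chooses C. Subgame-perfect outcome: (C, c2) with payoffs (13, 7).
For the simultaneous game, intersect best replies.
Row's best replies: c1→B; c2→A; c3→B.
Player 2's best replies: A→c3; B→c1; C→c2; D→c1.
Only (B, c1) has each player best-responding; Nash payoffs (11, 15).
Sequential outcome (C, c2) differs from the Nash profile (B, c1).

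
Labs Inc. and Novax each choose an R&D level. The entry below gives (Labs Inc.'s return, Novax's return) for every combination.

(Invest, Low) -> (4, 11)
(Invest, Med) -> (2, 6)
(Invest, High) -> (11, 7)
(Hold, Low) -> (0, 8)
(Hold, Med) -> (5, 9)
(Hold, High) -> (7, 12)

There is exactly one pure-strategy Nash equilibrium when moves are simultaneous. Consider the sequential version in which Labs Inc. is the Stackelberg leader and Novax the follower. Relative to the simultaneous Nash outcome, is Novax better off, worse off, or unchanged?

Backward induction with Labs Inc. moving first.
- Invest: BR = Low, leader payoff 4.
- Hold: BR = High, leader payoff 7.
Among 4, 7, the best is 7 at Hold. Subgame-perfect outcome: (Hold, High) with payoffs (7, 12).
For the simultaneous game, intersect best replies.
Labs Inc.'s best replies: Low→Invest; Med→Hold; High→Invest.
Novax's best replies: Invest→Low; Hold→High.
The unique mutual best reply is (Invest, Low), giving (4, 11).
Novax earns 12 sequentially versus 11 at the Nash outcome: better off.

better off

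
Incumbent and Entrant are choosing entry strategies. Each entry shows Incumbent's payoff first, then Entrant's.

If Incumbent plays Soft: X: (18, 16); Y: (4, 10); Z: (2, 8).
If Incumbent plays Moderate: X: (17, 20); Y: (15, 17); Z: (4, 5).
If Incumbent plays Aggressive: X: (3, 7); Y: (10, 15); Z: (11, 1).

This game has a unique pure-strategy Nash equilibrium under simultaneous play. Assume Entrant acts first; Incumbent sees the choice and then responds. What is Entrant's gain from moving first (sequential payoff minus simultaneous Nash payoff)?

Backward induction with Entrant moving first.
- X: Incumbent compares 18, 17, 3 and picks Soft; Entrant would get 16.
- Y: Incumbent compares 4, 15, 10 and picks Moderate; Entrant would get 17.
- Z: Incumbent compares 2, 4, 11 and picks Aggressive; Entrant would get 1.
Among 16, 17, 1, the best is 17 at Y. Subgame-perfect outcome: (Moderate, Y) with payoffs (15, 17).
Now find the simultaneous Nash equilibrium.
Incumbent's best replies: X→Soft; Y→Moderate; Z→Aggressive.
Entrant's best replies: Soft→X; Moderate→X; Aggressive→Y.
The unique mutual best reply is (Soft, X), giving (18, 16).
Entrant's commitment gain: 17 − 16 = 1.

1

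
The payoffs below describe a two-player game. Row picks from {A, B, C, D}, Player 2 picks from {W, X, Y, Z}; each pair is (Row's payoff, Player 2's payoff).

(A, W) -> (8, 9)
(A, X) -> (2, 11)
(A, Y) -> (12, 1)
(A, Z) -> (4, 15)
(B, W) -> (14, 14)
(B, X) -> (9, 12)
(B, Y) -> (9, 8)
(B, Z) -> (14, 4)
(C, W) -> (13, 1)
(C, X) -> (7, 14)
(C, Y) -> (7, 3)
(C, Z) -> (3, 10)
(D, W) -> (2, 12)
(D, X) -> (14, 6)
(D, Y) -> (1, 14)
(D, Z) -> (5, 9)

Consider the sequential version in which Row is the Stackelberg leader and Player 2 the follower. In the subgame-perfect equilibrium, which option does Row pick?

Player 2 best-responds to each possible Row move:
- A: Player 2 compares 9, 11, 1, 15 and picks Z; Row would get 4.
- B: Player 2 compares 14, 12, 8, 4 and picks W; Row would get 14.
- C: Player 2 compares 1, 14, 3, 10 and picks X; Row would get 7.
- D: Player 2 compares 12, 6, 14, 9 and picks Y; Row would get 1.
Maximizing over 4, 14, 7, 1, Row chooses B. Subgame-perfect outcome: (B, W) with payoffs (14, 14).

B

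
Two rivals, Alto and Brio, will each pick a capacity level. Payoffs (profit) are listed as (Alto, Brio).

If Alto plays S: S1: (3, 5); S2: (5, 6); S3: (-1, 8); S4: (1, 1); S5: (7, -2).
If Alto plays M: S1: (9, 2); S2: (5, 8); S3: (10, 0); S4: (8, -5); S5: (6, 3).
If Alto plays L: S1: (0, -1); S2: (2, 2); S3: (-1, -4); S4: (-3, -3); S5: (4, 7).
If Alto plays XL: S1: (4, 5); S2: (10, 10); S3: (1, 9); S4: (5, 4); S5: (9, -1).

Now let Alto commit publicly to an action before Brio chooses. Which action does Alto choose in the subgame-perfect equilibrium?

XL

Brio best-responds to each possible Alto move:
- S: Brio compares 5, 6, 8, 1, -2 and picks S3; Alto would get -1.
- M: Brio compares 2, 8, 0, -5, 3 and picks S2; Alto would get 5.
- L: Brio compares -1, 2, -4, -3, 7 and picks S5; Alto would get 4.
- XL: Brio compares 5, 10, 9, 4, -1 and picks S2; Alto would get 10.
Among -1, 5, 4, 10, the best is 10 at XL. Subgame-perfect outcome: (XL, S2) with payoffs (10, 10).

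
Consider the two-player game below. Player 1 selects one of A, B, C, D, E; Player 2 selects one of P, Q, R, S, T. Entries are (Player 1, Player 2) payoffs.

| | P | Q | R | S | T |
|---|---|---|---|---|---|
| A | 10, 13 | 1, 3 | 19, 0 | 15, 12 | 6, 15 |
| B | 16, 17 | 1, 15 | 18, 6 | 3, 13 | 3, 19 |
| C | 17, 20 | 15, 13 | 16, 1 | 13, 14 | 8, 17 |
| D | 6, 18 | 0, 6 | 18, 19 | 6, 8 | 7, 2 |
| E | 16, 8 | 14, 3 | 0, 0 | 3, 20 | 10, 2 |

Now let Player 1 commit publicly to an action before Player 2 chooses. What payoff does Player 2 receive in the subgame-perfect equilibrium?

Work backward from Player 2's decision.
- A → Player 2 plays T (best of 13, 3, 0, 12, 15); Player 1 gets 6.
- B → Player 2 plays T (best of 17, 15, 6, 13, 19); Player 1 gets 3.
- C → Player 2 plays P (best of 20, 13, 1, 14, 17); Player 1 gets 17.
- D → Player 2 plays R (best of 18, 6, 19, 8, 2); Player 1 gets 18.
- E → Player 2 plays S (best of 8, 3, 0, 20, 2); Player 1 gets 3.
Maximizing over 6, 3, 17, 18, 3, Player 1 chooses D. Subgame-perfect outcome: (D, R) with payoffs (18, 19).

19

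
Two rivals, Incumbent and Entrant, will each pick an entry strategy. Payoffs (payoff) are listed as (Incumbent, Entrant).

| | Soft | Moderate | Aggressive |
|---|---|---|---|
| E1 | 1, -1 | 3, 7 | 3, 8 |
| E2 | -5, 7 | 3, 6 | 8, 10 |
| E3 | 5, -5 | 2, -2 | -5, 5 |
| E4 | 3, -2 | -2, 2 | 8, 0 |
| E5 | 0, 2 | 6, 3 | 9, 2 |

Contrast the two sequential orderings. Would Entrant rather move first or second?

second

If Incumbent leads: Entrant's best replies are E1→Aggressive, E2→Aggressive, E3→Aggressive, E4→Moderate, E5→Moderate; Incumbent's induced payoffs 3, 8, -5, -2, 6; outcome (E2, Aggressive), payoffs (8, 10).
If Entrant leads: Incumbent's best replies are Soft→E3, Moderate→E5, Aggressive→E5; Entrant's induced payoffs -5, 3, 2; outcome (E5, Moderate), payoffs (6, 3).
Entrant gets 3 moving first and 10 moving second, so Entrant prefers to move second.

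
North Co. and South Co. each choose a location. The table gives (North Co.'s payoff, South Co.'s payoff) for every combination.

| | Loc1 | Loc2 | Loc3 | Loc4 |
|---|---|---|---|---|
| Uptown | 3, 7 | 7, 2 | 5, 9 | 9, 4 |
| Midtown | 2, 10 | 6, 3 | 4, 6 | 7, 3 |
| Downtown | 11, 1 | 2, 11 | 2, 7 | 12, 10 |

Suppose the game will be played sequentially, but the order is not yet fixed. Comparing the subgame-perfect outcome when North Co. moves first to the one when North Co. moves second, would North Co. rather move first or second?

second

If North Co. leads: South Co.'s best replies are Uptown→Loc3, Midtown→Loc1, Downtown→Loc2; North Co.'s induced payoffs 5, 2, 2; outcome (Uptown, Loc3), payoffs (5, 9).
If South Co. leads: North Co.'s best replies are Loc1→Downtown, Loc2→Uptown, Loc3→Uptown, Loc4→Downtown; South Co.'s induced payoffs 1, 2, 9, 10; outcome (Downtown, Loc4), payoffs (12, 10).
North Co. gets 5 moving first and 12 moving second, so North Co. prefers to move second.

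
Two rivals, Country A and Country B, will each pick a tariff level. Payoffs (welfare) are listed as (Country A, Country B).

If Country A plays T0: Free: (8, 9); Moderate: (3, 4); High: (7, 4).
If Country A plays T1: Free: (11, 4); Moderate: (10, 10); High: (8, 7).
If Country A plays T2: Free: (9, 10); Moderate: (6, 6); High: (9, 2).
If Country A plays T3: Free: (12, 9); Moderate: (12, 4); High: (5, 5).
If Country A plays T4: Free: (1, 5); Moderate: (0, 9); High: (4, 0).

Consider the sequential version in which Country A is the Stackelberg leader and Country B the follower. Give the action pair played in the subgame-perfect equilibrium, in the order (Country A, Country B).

Solve by backward induction (Country A leads).
- T0 → Country B plays Free (best of 9, 4, 4); Country A gets 8.
- T1 → Country B plays Moderate (best of 4, 10, 7); Country A gets 10.
- T2 → Country B plays Free (best of 10, 6, 2); Country A gets 9.
- T3 → Country B plays Free (best of 9, 4, 5); Country A gets 12.
- T4 → Country B plays Moderate (best of 5, 9, 0); Country A gets 0.
Country A's induced payoffs are 8, 10, 9, 12, 0, so Country A commits to T3. Subgame-perfect outcome: (T3, Free) with payoffs (12, 9).

(T3, Free)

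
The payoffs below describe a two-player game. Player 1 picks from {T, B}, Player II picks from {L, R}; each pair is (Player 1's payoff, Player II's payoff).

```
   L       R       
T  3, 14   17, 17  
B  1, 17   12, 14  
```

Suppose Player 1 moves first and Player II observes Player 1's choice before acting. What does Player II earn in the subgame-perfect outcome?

Solve by backward induction (Player 1 leads).
- T: Player II compares 14, 17 and picks R; Player 1 would get 17.
- B: Player II compares 17, 14 and picks L; Player 1 would get 1.
Player 1's induced payoffs are 17, 1, so Player 1 commits to T. Subgame-perfect outcome: (T, R) with payoffs (17, 17).

17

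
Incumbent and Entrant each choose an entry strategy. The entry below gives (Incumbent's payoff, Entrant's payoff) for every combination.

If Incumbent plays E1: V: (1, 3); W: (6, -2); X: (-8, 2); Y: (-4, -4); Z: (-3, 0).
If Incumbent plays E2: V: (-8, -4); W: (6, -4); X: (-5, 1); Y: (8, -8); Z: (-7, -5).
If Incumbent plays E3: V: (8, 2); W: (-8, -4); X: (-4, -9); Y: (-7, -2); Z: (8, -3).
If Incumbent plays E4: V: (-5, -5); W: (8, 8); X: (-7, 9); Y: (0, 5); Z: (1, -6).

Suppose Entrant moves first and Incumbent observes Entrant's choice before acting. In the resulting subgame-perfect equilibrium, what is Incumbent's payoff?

Backward induction with Entrant moving first.
- V: BR = E3, leader payoff 2.
- W: BR = E4, leader payoff 8.
- X: BR = E3, leader payoff -9.
- Y: BR = E2, leader payoff -8.
- Z: BR = E3, leader payoff -3.
Among 2, 8, -9, -8, -3, the best is 8 at W. Subgame-perfect outcome: (E4, W) with payoffs (8, 8).

8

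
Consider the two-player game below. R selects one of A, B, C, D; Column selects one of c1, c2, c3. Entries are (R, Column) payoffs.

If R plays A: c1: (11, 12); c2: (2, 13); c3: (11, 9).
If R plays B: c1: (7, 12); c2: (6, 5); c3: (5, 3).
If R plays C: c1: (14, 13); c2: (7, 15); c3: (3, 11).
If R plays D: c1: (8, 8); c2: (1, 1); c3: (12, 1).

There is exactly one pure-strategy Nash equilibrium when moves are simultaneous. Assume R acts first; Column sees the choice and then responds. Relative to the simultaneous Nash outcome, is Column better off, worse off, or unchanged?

worse off

Backward induction with R moving first.
- A → Column plays c2 (best of 12, 13, 9); R gets 2.
- B → Column plays c1 (best of 12, 5, 3); R gets 7.
- C → Column plays c2 (best of 13, 15, 11); R gets 7.
- D → Column plays c1 (best of 8, 1, 1); R gets 8.
Maximizing over 2, 7, 7, 8, R chooses D. Subgame-perfect outcome: (D, c1) with payoffs (8, 8).
Now find the simultaneous Nash equilibrium.
R's best replies: c1→C; c2→C; c3→D.
Column's best replies: A→c2; B→c1; C→c2; D→c1.
Only (C, c2) has each player best-responding; Nash payoffs (7, 15).
Column earns 8 sequentially versus 15 at the Nash outcome: worse off.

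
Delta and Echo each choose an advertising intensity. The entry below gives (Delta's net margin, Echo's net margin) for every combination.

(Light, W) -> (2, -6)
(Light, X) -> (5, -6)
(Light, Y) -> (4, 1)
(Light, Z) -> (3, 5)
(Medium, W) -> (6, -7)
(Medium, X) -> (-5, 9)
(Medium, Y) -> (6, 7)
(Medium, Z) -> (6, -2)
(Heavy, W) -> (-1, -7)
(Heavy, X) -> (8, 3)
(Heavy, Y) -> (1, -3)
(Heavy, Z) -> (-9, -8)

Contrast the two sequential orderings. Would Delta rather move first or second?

If Delta leads: Echo's best replies are Light→Z, Medium→X, Heavy→X; Delta's induced payoffs 3, -5, 8; outcome (Heavy, X), payoffs (8, 3).
If Echo leads: Delta's best replies are W→Medium, X→Heavy, Y→Medium, Z→Medium; Echo's induced payoffs -7, 3, 7, -2; outcome (Medium, Y), payoffs (6, 7).
Delta gets 8 moving first and 6 moving second, so Delta prefers to move first.

first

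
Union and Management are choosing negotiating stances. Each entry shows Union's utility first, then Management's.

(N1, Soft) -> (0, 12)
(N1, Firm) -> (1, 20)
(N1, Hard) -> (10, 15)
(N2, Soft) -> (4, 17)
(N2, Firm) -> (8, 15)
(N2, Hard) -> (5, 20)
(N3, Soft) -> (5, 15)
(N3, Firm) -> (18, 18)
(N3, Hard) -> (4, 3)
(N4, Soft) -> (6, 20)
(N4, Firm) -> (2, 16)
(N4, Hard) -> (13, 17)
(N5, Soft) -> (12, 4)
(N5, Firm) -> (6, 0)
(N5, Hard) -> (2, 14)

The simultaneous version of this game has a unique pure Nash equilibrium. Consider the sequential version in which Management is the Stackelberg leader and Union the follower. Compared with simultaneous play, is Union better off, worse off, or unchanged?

unchanged

Backward induction with Management moving first.
- Soft: Union compares 0, 4, 5, 6, 12 and picks N5; Management would get 4.
- Firm: Union compares 1, 8, 18, 2, 6 and picks N3; Management would get 18.
- Hard: Union compares 10, 5, 4, 13, 2 and picks N4; Management would get 17.
Among 4, 18, 17, the best is 18 at Firm. Subgame-perfect outcome: (N3, Firm) with payoffs (18, 18).
For the simultaneous game, intersect best replies.
Union's best replies: Soft→N5; Firm→N3; Hard→N4.
Management's best replies: N1→Firm; N2→Hard; N3→Firm; N4→Soft; N5→Hard.
Only (N3, Firm) has each player best-responding; Nash payoffs (18, 18).
Union earns 18 sequentially versus 18 at the Nash outcome: unchanged.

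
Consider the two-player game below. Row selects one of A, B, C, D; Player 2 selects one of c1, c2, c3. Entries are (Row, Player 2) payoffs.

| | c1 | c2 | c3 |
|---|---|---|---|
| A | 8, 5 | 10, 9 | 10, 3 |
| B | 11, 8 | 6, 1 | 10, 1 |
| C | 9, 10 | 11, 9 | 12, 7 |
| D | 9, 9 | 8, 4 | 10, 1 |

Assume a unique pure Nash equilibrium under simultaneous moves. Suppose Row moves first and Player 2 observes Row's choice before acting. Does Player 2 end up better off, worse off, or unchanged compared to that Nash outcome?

unchanged

Backward induction with Row moving first.
- A → Player 2 plays c2 (best of 5, 9, 3); Row gets 10.
- B → Player 2 plays c1 (best of 8, 1, 1); Row gets 11.
- C → Player 2 plays c1 (best of 10, 9, 7); Row gets 9.
- D → Player 2 plays c1 (best of 9, 4, 1); Row gets 9.
Among 10, 11, 9, 9, the best is 11 at B. Subgame-perfect outcome: (B, c1) with payoffs (11, 8).
Under simultaneous play:
Row's best replies: c1→B; c2→C; c3→C.
Player 2's best replies: A→c2; B→c1; C→c1; D→c1.
Only (B, c1) has each player best-responding; Nash payoffs (11, 8).
Player 2 earns 8 sequentially versus 8 at the Nash outcome: unchanged.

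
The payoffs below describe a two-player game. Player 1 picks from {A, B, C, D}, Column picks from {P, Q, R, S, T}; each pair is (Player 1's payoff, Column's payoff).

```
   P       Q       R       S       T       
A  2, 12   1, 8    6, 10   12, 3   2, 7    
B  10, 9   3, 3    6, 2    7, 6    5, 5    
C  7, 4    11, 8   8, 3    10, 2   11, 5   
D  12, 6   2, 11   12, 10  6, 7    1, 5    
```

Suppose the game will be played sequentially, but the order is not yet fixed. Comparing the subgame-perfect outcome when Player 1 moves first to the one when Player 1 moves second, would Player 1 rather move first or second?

If Player 1 leads: Column's best replies are A→P, B→P, C→Q, D→Q; Player 1's induced payoffs 2, 10, 11, 2; outcome (C, Q), payoffs (11, 8).
If Column leads: Player 1's best replies are P→D, Q→C, R→D, S→A, T→C; Column's induced payoffs 6, 8, 10, 3, 5; outcome (D, R), payoffs (12, 10).
Player 1 gets 11 moving first and 12 moving second, so Player 1 prefers to move second.

second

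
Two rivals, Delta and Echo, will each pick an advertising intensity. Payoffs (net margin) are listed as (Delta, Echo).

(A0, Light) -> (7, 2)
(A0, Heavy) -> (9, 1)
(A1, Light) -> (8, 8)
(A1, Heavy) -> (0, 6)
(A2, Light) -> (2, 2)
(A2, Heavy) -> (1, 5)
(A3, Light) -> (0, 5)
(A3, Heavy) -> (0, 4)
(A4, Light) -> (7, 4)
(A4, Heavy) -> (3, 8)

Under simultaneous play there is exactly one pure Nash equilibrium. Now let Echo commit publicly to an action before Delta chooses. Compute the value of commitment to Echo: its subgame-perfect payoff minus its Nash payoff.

Backward induction with Echo moving first.
- Light: Delta compares 7, 8, 2, 0, 7 and picks A1; Echo would get 8.
- Heavy: Delta compares 9, 0, 1, 0, 3 and picks A0; Echo would get 1.
Among 8, 1, the best is 8 at Light. Subgame-perfect outcome: (A1, Light) with payoffs (8, 8).
For the simultaneous game, intersect best replies.
Delta's best replies: Light→A1; Heavy→A0.
Echo's best replies: A0→Light; A1→Light; A2→Heavy; A3→Light; A4→Heavy.
Only (A1, Light) has each player best-responding; Nash payoffs (8, 8).
Echo's commitment gain: 8 − 8 = 0.

0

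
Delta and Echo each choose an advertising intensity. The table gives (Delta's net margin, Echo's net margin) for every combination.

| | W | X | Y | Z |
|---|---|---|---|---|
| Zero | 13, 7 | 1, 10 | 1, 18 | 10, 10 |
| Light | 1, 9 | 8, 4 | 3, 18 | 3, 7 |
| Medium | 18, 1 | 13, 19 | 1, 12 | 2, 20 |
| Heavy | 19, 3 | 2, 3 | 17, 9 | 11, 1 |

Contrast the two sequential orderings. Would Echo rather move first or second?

If Delta leads: Echo's best replies are Zero→Y, Light→Y, Medium→Z, Heavy→Y; Delta's induced payoffs 1, 3, 2, 17; outcome (Heavy, Y), payoffs (17, 9).
If Echo leads: Delta's best replies are W→Heavy, X→Medium, Y→Heavy, Z→Heavy; Echo's induced payoffs 3, 19, 9, 1; outcome (Medium, X), payoffs (13, 19).
Echo gets 19 moving first and 9 moving second, so Echo prefers to move first.

first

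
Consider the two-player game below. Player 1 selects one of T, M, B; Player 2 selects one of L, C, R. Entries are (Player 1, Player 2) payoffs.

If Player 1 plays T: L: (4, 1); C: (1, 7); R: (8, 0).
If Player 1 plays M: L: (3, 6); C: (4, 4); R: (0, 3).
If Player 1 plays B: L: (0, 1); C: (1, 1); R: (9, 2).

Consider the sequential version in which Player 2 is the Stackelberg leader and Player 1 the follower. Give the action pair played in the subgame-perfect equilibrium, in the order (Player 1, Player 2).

Work backward from Player 1's decision.
- L: Player 1 compares 4, 3, 0 and picks T; Player 2 would get 1.
- C: Player 1 compares 1, 4, 1 and picks M; Player 2 would get 4.
- R: Player 1 compares 8, 0, 9 and picks B; Player 2 would get 2.
Maximizing over 1, 4, 2, Player 2 chooses C. Subgame-perfect outcome: (M, C) with payoffs (4, 4).

(M, C)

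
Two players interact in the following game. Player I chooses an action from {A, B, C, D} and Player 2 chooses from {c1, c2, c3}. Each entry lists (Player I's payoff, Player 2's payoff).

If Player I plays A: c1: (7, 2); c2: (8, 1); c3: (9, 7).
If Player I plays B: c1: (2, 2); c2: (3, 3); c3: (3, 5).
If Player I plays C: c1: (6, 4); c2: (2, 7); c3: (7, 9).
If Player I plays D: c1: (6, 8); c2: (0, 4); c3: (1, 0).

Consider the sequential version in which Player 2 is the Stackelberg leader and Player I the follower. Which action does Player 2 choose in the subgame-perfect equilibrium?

Work backward from Player I's decision.
- c1: Player I compares 7, 2, 6, 6 and picks A; Player 2 would get 2.
- c2: Player I compares 8, 3, 2, 0 and picks A; Player 2 would get 1.
- c3: Player I compares 9, 3, 7, 1 and picks A; Player 2 would get 7.
Maximizing over 2, 1, 7, Player 2 chooses c3. Subgame-perfect outcome: (A, c3) with payoffs (9, 7).

c3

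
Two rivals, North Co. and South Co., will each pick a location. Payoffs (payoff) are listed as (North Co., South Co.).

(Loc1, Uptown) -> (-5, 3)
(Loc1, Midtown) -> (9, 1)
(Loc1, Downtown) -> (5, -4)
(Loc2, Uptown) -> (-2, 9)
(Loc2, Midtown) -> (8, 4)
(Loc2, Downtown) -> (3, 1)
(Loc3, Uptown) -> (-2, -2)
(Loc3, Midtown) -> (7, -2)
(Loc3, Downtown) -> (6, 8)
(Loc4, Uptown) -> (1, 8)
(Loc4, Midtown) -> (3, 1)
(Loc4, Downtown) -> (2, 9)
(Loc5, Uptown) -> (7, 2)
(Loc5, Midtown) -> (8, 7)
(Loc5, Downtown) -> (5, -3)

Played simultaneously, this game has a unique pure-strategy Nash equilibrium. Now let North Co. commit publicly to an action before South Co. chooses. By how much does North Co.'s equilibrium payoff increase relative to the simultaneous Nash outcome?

2

Work backward from South Co.'s decision.
- Loc1: BR = Uptown, leader payoff -5.
- Loc2: BR = Uptown, leader payoff -2.
- Loc3: BR = Downtown, leader payoff 6.
- Loc4: BR = Downtown, leader payoff 2.
- Loc5: BR = Midtown, leader payoff 8.
North Co.'s induced payoffs are -5, -2, 6, 2, 8, so North Co. commits to Loc5. Subgame-perfect outcome: (Loc5, Midtown) with payoffs (8, 7).
Now find the simultaneous Nash equilibrium.
North Co.'s best replies: Uptown→Loc5; Midtown→Loc1; Downtown→Loc3.
South Co.'s best replies: Loc1→Uptown; Loc2→Uptown; Loc3→Downtown; Loc4→Downtown; Loc5→Midtown.
The unique mutual best reply is (Loc3, Downtown), giving (6, 8).
North Co.'s commitment gain: 8 − 6 = 2.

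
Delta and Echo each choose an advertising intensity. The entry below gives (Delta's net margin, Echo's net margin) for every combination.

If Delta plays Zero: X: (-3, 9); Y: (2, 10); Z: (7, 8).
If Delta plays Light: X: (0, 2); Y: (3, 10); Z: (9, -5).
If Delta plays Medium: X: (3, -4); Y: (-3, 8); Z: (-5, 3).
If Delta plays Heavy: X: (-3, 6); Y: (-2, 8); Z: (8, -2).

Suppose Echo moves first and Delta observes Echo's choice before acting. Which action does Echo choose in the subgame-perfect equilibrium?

Work backward from Delta's decision.
- X: BR = Medium, leader payoff -4.
- Y: BR = Light, leader payoff 10.
- Z: BR = Light, leader payoff -5.
Among -4, 10, -5, the best is 10 at Y. Subgame-perfect outcome: (Light, Y) with payoffs (3, 10).

Y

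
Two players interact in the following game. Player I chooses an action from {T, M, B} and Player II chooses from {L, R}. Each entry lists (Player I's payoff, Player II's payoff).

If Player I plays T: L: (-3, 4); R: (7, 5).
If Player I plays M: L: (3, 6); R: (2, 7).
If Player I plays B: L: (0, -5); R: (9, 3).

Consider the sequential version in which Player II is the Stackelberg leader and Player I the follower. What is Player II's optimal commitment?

Player I best-responds to each possible Player II move:
- L: BR = M, leader payoff 6.
- R: BR = B, leader payoff 3.
Player II's induced payoffs are 6, 3, so Player II commits to L. Subgame-perfect outcome: (M, L) with payoffs (3, 6).

L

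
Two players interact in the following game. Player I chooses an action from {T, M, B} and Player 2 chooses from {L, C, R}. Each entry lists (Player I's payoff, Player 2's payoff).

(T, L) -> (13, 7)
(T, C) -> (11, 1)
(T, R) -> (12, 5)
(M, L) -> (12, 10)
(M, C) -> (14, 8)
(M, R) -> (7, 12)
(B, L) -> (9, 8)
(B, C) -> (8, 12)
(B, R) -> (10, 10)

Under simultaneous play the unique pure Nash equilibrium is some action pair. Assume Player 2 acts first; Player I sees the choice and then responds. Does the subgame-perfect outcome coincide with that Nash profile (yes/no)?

Work backward from Player I's decision.
- L: Player I compares 13, 12, 9 and picks T; Player 2 would get 7.
- C: Player I compares 11, 14, 8 and picks M; Player 2 would get 8.
- R: Player I compares 12, 7, 10 and picks T; Player 2 would get 5.
Player 2's induced payoffs are 7, 8, 5, so Player 2 commits to C. Subgame-perfect outcome: (M, C) with payoffs (14, 8).
Under simultaneous play:
Player I's best replies: L→T; C→M; R→T.
Player 2's best replies: T→L; M→R; B→C.
The unique mutual best reply is (T, L), giving (13, 7).
Sequential outcome (M, C) differs from the Nash profile (T, L).

no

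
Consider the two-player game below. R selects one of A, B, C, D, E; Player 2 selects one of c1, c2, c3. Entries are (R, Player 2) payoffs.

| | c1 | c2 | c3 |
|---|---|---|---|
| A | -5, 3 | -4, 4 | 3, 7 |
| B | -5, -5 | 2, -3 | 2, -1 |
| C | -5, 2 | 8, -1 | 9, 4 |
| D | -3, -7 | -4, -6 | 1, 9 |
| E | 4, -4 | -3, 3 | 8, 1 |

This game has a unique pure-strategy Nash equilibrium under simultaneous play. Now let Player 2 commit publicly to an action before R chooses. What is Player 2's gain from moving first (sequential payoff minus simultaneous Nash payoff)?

Solve by backward induction (Player 2 leads).
- c1: BR = E, leader payoff -4.
- c2: BR = C, leader payoff -1.
- c3: BR = C, leader payoff 4.
Among -4, -1, 4, the best is 4 at c3. Subgame-perfect outcome: (C, c3) with payoffs (9, 4).
For the simultaneous game, intersect best replies.
R's best replies: c1→E; c2→C; c3→C.
Player 2's best replies: A→c3; B→c3; C→c3; D→c3; E→c2.
Only (C, c3) has each player best-responding; Nash payoffs (9, 4).
Player 2's commitment gain: 4 − 4 = 0.

0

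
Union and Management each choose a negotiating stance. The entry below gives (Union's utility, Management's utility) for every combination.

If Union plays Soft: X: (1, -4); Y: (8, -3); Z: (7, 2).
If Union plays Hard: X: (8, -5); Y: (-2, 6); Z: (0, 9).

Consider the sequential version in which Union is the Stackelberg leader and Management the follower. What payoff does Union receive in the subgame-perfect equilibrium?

Backward induction with Union moving first.
- Soft: Management compares -4, -3, 2 and picks Z; Union would get 7.
- Hard: Management compares -5, 6, 9 and picks Z; Union would get 0.
Union's induced payoffs are 7, 0, so Union commits to Soft. Subgame-perfect outcome: (Soft, Z) with payoffs (7, 2).

7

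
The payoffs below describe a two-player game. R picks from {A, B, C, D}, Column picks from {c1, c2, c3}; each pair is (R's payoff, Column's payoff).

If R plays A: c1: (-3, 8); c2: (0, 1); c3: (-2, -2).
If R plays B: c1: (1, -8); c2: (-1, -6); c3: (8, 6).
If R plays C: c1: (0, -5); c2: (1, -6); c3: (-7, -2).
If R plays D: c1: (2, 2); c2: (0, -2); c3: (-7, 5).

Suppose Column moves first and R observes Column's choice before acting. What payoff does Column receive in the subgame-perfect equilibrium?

Solve by backward induction (Column leads).
- c1: BR = D, leader payoff 2.
- c2: BR = C, leader payoff -6.
- c3: BR = B, leader payoff 6.
Column's induced payoffs are 2, -6, 6, so Column commits to c3. Subgame-perfect outcome: (B, c3) with payoffs (8, 6).

6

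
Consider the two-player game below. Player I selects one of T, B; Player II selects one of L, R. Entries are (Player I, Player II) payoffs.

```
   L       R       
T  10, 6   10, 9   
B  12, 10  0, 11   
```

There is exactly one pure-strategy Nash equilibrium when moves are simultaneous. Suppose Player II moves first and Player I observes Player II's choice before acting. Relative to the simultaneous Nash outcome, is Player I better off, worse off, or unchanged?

better off

Player I best-responds to each possible Player II move:
- L: BR = B, leader payoff 10.
- R: BR = T, leader payoff 9.
Among 10, 9, the best is 10 at L. Subgame-perfect outcome: (B, L) with payoffs (12, 10).
Now find the simultaneous Nash equilibrium.
Player I's best replies: L→B; R→T.
Player II's best replies: T→R; B→R.
Only (T, R) has each player best-responding; Nash payoffs (10, 9).
Player I earns 12 sequentially versus 10 at the Nash outcome: better off.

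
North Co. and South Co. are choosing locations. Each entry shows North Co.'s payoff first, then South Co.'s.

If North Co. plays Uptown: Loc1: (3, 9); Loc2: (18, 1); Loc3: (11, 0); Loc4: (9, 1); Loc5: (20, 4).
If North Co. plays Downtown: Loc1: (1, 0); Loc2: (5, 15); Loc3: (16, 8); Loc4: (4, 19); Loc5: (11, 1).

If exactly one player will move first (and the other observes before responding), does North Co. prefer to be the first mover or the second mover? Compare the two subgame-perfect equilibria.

first

If North Co. leads: South Co.'s best replies are Uptown→Loc1, Downtown→Loc4; North Co.'s induced payoffs 3, 4; outcome (Downtown, Loc4), payoffs (4, 19).
If South Co. leads: North Co.'s best replies are Loc1→Uptown, Loc2→Uptown, Loc3→Downtown, Loc4→Uptown, Loc5→Uptown; South Co.'s induced payoffs 9, 1, 8, 1, 4; outcome (Uptown, Loc1), payoffs (3, 9).
North Co. gets 4 moving first and 3 moving second, so North Co. prefers to move first.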